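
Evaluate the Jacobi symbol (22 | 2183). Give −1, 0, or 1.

Pull out 2: since 2183 ≡ 7 (mod 8), (2/2183) = +1.
Reciprocity: 11 ≡ 3 and 2183 ≡ 3 (mod 4), so (11/2183) = −(2183/11).
Reduce top mod 11: now compute (5/11).
Reciprocity: 5 ≡ 1 and 11 ≡ 3 (mod 4), so (5/11) = +(11/5).
Reduce top mod 5: now compute (1/5).
Reached (1/5) = 1. Collecting the sign flips along the way, the symbol is -1.

-1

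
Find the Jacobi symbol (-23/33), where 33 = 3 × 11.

-1

First reduce: -23 ≡ 10 (mod 33).
Pull out 2: since 33 ≡ 1 (mod 8), (2/33) = +1.
Reciprocity: 5 ≡ 1 and 33 ≡ 1 (mod 4), so (5/33) = +(33/5).
Reduce top mod 5: now compute (3/5).
Reciprocity: 3 ≡ 3 and 5 ≡ 1 (mod 4), so (3/5) = +(5/3).
Reduce top mod 3: now compute (2/3).
Pull out 2: since 3 ≡ 3 (mod 8), (2/3) = -1.
Reached (1/3) = 1. Collecting the sign flips along the way, the symbol is -1.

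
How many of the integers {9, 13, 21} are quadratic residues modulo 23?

2

(9/23) = +1 → QR.
(13/23) = +1 → QR.
(21/23) = -1 → non-residue.
Total quadratic residues among the 3: 2.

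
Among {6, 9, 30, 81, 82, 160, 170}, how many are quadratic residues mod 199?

3

(6/199) = -1 → non-residue.
(9/199) = +1 → QR.
(30/199) = -1 → non-residue.
(81/199) = +1 → QR.
(82/199) = -1 → non-residue.
(160/199) = +1 → QR.
(170/199) = -1 → non-residue.
Total quadratic residues among the 7: 3.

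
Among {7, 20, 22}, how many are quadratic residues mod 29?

3

(7/29) = +1 → QR.
(20/29) = +1 → QR.
(22/29) = +1 → QR.
Total quadratic residues among the 3: 3.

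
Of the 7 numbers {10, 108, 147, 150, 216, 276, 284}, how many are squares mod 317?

3

(10/317) = +1 → QR.
(108/317) = -1 → non-residue.
(147/317) = -1 → non-residue.
(150/317) = +1 → QR.
(216/317) = +1 → QR.
(276/317) = -1 → non-residue.
(284/317) = -1 → non-residue.
Total quadratic residues among the 7: 3.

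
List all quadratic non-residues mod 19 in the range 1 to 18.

2 3 8 10 12 13 14 15 18

Square k = 1,…,9 (k and 19−k give the same square):
1²=1, 2²=4, 3²=9, 4²=16, 5²≡6, 6²≡17, 7²≡11, 8²≡7, 9²≡5 (mod 19).
The residues are {1, 4, 5, 6, 7, 9, 11, 16, 17}; the non-residues are the remaining 9 nonzero classes.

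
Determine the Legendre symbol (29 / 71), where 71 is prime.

Reciprocity: 29 ≡ 1 and 71 ≡ 3 (mod 4), so (29/71) = +(71/29).
Reduce top mod 29: now compute (13/29).
Reciprocity: 13 ≡ 1 and 29 ≡ 1 (mod 4), so (13/29) = +(29/13).
Reduce top mod 13: now compute (3/13).
Reciprocity: 3 ≡ 3 and 13 ≡ 1 (mod 4), so (3/13) = +(13/3).
Reduce top mod 3: now compute (1/3).
Reached (1/3) = 1. Collecting the sign flips along the way, the symbol is +1.

1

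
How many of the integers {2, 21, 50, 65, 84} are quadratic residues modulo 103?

2

(2/103) = +1 → QR.
(21/103) = -1 → non-residue.
(50/103) = +1 → QR.
(65/103) = -1 → non-residue.
(84/103) = -1 → non-residue.
Total quadratic residues among the 5: 2.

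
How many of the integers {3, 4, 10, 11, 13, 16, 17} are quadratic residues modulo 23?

(3/23) = +1 → QR.
(4/23) = +1 → QR.
(10/23) = -1 → non-residue.
(11/23) = -1 → non-residue.
(13/23) = +1 → QR.
(16/23) = +1 → QR.
(17/23) = -1 → non-residue.
Total quadratic residues among the 7: 4.

4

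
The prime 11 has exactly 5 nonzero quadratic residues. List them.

1,3,4,5,9

Square k = 1,…,5 (k and 11−k give the same square):
1²=1, 2²=4, 3²=9, 4²≡5, 5²≡3 (mod 11).
So the quadratic residues mod 11 are {1, 3, 4, 5, 9}.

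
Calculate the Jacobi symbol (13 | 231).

Reciprocity: 13 ≡ 1 and 231 ≡ 3 (mod 4), so (13/231) = +(231/13).
Reduce top mod 13: now compute (10/13).
Pull out 2: since 13 ≡ 5 (mod 8), (2/13) = -1.
Reciprocity: 5 ≡ 1 and 13 ≡ 1 (mod 4), so (5/13) = +(13/5).
Reduce top mod 5: now compute (3/5).
Reciprocity: 3 ≡ 3 and 5 ≡ 1 (mod 4), so (3/5) = +(5/3).
Reduce top mod 3: now compute (2/3).
Pull out 2: since 3 ≡ 3 (mod 8), (2/3) = -1.
Reached (1/3) = 1. Collecting the sign flips along the way, the symbol is +1.

1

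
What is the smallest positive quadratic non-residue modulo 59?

2

(2/59) = −1, so 2 is the smallest positive non-residue mod 59.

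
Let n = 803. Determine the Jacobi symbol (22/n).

Pull out 2: since 803 ≡ 3 (mod 8), (2/803) = -1.
Reciprocity: 11 ≡ 3 and 803 ≡ 3 (mod 4), so (11/803) = −(803/11).
Reduce top mod 11: now compute (0/11).
Top reduces to 0: gcd > 1, so the symbol is 0.

0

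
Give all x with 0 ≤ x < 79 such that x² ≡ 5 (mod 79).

Since 79 ≡ 3 (mod 4), a square root of 5 is 5^((79+1)/4) = 5^20 mod 79.
Repeated squaring: 5^2≡25, 5^4≡72, 5^8≡49, 5^16≡31 (mod 79).
5^20 = 5^(16+4) ≡ 20 (mod 79).
Check: 20² = 400 ≡ 5 (mod 79). The two roots are 20 and 59.

20, 59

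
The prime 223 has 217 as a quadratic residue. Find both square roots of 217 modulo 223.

70, 153

Since 223 ≡ 3 (mod 4), a square root of 217 is 217^((223+1)/4) = 217^56 mod 223.
Repeated squaring: 217^2≡36, 217^4≡181, 217^8≡203, 217^16≡177, 217^32≡109 (mod 223).
217^56 = 217^(32+16+8) ≡ 153 (mod 223).
Check: 153² = 23409 ≡ 217 (mod 223). The two roots are 70 and 153.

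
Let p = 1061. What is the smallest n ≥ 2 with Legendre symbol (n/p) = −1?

(2/1061) = −1, so 2 is the smallest positive non-residue mod 1061.

2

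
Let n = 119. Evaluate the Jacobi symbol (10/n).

1

Pull out 2: since 119 ≡ 7 (mod 8), (2/119) = +1.
Reciprocity: 5 ≡ 1 and 119 ≡ 3 (mod 4), so (5/119) = +(119/5).
Reduce top mod 5: now compute (4/5).
Pull out 2^2: since 5 ≡ 5 (mod 8), (2/5) = -1, so (2/5)^2 = +1.
Reached (1/5) = 1. Collecting the sign flips along the way, the symbol is +1.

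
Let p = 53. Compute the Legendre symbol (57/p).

1

Euler's criterion: (57/53) ≡ 4^26 (mod 53).
4^2 ≡ 16 (mod 53)
4^4 ≡ 44 (mod 53)
4^8 ≡ 28 (mod 53)
4^16 ≡ 42 (mod 53)
4^26 = 4^(16+8+2) ≡ 1 (mod 53).
Result is 1, so (57/53) = 1.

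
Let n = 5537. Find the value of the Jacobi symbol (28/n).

Pull out 2^2: since 5537 ≡ 1 (mod 8), (2/5537) = +1, so (2/5537)^2 = +1.
Reciprocity: 7 ≡ 3 and 5537 ≡ 1 (mod 4), so (7/5537) = +(5537/7).
Reduce top mod 7: now compute (0/7).
Top reduces to 0: gcd > 1, so the symbol is 0.

0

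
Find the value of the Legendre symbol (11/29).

-1

Reciprocity: 11 ≡ 3 and 29 ≡ 1 (mod 4), so (11/29) = +(29/11).
Reduce top mod 11: now compute (7/11).
Reciprocity: 7 ≡ 3 and 11 ≡ 3 (mod 4), so (7/11) = −(11/7).
Reduce top mod 7: now compute (4/7).
Pull out 2^2: since 7 ≡ 7 (mod 8), (2/7) = +1, so (2/7)^2 = +1.
Reached (1/7) = 1. Collecting the sign flips along the way, the symbol is -1.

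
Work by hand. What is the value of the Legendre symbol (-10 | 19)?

First reduce: -10 ≡ 9 (mod 19).
Reciprocity: 9 ≡ 1 and 19 ≡ 3 (mod 4), so (9/19) = +(19/9).
Reduce top mod 9: now compute (1/9).
Reached (1/9) = 1. Collecting the sign flips along the way, the symbol is +1.

1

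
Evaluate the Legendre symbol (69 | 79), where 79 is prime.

-1

Euler's criterion: (69/79) ≡ 69^39 (mod 79).
69^2 ≡ 21 (mod 79)
69^4 ≡ 46 (mod 79)
69^8 ≡ 62 (mod 79)
69^16 ≡ 52 (mod 79)
69^32 ≡ 18 (mod 79)
69^39 = 69^(32+4+2+1) ≡ 78 (mod 79).
Result is 78 ≡ −1, so (69/79) = −1.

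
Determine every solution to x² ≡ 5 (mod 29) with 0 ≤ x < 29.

29 ≡ 1 (mod 4), so we find a root by search.
Trying successive values, 11² = 121 ≡ 5 (mod 29). The other root is 29 − 11 = 18.

11, 18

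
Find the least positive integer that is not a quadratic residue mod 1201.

(2/1201) = +1, so 2 is a residue.
(3/1201) = +1, so 3 is a residue.
(4/1201) = +1, so 4 is a residue.
(5/1201) = +1, so 5 is a residue.
(6/1201) = +1, so 6 is a residue.
(7/1201) = +1, so 7 is a residue.
(8/1201) = +1, so 8 is a residue.
(9/1201) = +1, so 9 is a residue.
(10/1201) = +1, so 10 is a residue.
(11/1201) = −1, so 11 is the smallest positive non-residue mod 1201.

11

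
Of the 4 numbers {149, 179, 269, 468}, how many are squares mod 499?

0

(149/499) = -1 → non-residue.
(179/499) = -1 → non-residue.
(269/499) = -1 → non-residue.
(468/499) = -1 → non-residue.
Total quadratic residues among the 4: 0.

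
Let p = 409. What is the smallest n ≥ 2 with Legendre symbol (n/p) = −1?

(2/409) = +1, so 2 is a residue.
(3/409) = +1, so 3 is a residue.
(4/409) = +1, so 4 is a residue.
(5/409) = +1, so 5 is a residue.
(6/409) = +1, so 6 is a residue.
(7/409) = −1, so 7 is the smallest positive non-residue mod 409.

7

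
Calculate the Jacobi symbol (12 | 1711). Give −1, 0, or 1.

-1

Pull out 2^2: since 1711 ≡ 7 (mod 8), (2/1711) = +1, so (2/1711)^2 = +1.
Reciprocity: 3 ≡ 3 and 1711 ≡ 3 (mod 4), so (3/1711) = −(1711/3).
Reduce top mod 3: now compute (1/3).
Reached (1/3) = 1. Collecting the sign flips along the way, the symbol is -1.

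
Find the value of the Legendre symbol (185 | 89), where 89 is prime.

Euler's criterion: (185/89) ≡ 7^44 (mod 89).
7^2 ≡ 49 (mod 89)
7^4 ≡ 87 (mod 89)
7^8 ≡ 4 (mod 89)
7^16 ≡ 16 (mod 89)
7^32 ≡ 78 (mod 89)
7^44 = 7^(32+8+4) ≡ 88 (mod 89).
Result is 88 ≡ −1, so (185/89) = −1.

-1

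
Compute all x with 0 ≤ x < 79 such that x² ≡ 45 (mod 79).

19, 60

Since 79 ≡ 3 (mod 4), a square root of 45 is 45^((79+1)/4) = 45^20 mod 79.
Repeated squaring: 45^2≡50, 45^4≡51, 45^8≡73, 45^16≡36 (mod 79).
45^20 = 45^(16+4) ≡ 19 (mod 79).
Check: 19² = 361 ≡ 45 (mod 79). The two roots are 19 and 60.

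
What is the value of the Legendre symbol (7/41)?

-1

Euler's criterion: (7/41) ≡ 7^20 (mod 41).
7^2 ≡ 8 (mod 41)
7^4 ≡ 23 (mod 41)
7^8 ≡ 37 (mod 41)
7^16 ≡ 16 (mod 41)
7^20 = 7^(16+4) ≡ 40 (mod 41).
Result is 40 ≡ −1, so (7/41) = −1.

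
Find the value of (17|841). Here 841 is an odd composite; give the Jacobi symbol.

Reciprocity: 17 ≡ 1 and 841 ≡ 1 (mod 4), so (17/841) = +(841/17).
Reduce top mod 17: now compute (8/17).
Pull out 2^3: since 17 ≡ 1 (mod 8), (2/17) = +1, so (2/17)^3 = +1.
Reached (1/17) = 1. Collecting the sign flips along the way, the symbol is +1.

1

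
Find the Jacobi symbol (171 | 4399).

Reciprocity: 171 ≡ 3 and 4399 ≡ 3 (mod 4), so (171/4399) = −(4399/171).
Reduce top mod 171: now compute (124/171).
Pull out 2^2: since 171 ≡ 3 (mod 8), (2/171) = -1, so (2/171)^2 = +1.
Reciprocity: 31 ≡ 3 and 171 ≡ 3 (mod 4), so (31/171) = −(171/31).
Reduce top mod 31: now compute (16/31).
Pull out 2^4: since 31 ≡ 7 (mod 8), (2/31) = +1, so (2/31)^4 = +1.
Reached (1/31) = 1. Collecting the sign flips along the way, the symbol is +1.

1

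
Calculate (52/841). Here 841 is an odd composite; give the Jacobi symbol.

Pull out 2^2: since 841 ≡ 1 (mod 8), (2/841) = +1, so (2/841)^2 = +1.
Reciprocity: 13 ≡ 1 and 841 ≡ 1 (mod 4), so (13/841) = +(841/13).
Reduce top mod 13: now compute (9/13).
Reciprocity: 9 ≡ 1 and 13 ≡ 1 (mod 4), so (9/13) = +(13/9).
Reduce top mod 9: now compute (4/9).
Pull out 2^2: since 9 ≡ 1 (mod 8), (2/9) = +1, so (2/9)^2 = +1.
Reached (1/9) = 1. Collecting the sign flips along the way, the symbol is +1.

1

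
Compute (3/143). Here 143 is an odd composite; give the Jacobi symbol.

1

Reciprocity: 3 ≡ 3 and 143 ≡ 3 (mod 4), so (3/143) = −(143/3).
Reduce top mod 3: now compute (2/3).
Pull out 2: since 3 ≡ 3 (mod 8), (2/3) = -1.
Reached (1/3) = 1. Collecting the sign flips along the way, the symbol is +1.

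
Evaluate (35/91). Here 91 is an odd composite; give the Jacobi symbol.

Reciprocity: 35 ≡ 3 and 91 ≡ 3 (mod 4), so (35/91) = −(91/35).
Reduce top mod 35: now compute (21/35).
Reciprocity: 21 ≡ 1 and 35 ≡ 3 (mod 4), so (21/35) = +(35/21).
Reduce top mod 21: now compute (14/21).
Pull out 2: since 21 ≡ 5 (mod 8), (2/21) = -1.
Reciprocity: 7 ≡ 3 and 21 ≡ 1 (mod 4), so (7/21) = +(21/7).
Reduce top mod 7: now compute (0/7).
Top reduces to 0: gcd > 1, so the symbol is 0.

0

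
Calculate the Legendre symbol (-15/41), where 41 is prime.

-1

First reduce: -15 ≡ 26 (mod 41).
Pull out 2: since 41 ≡ 1 (mod 8), (2/41) = +1.
Reciprocity: 13 ≡ 1 and 41 ≡ 1 (mod 4), so (13/41) = +(41/13).
Reduce top mod 13: now compute (2/13).
Pull out 2: since 13 ≡ 5 (mod 8), (2/13) = -1.
Reached (1/13) = 1. Collecting the sign flips along the way, the symbol is -1.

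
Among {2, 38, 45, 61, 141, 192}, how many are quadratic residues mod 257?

(2/257) = +1 → QR.
(38/257) = -1 → non-residue.
(45/257) = -1 → non-residue.
(61/257) = +1 → QR.
(141/257) = +1 → QR.
(192/257) = -1 → non-residue.
Total quadratic residues among the 6: 3.

3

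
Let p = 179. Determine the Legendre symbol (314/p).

First reduce: 314 ≡ 135 (mod 179).
Reciprocity: 135 ≡ 3 and 179 ≡ 3 (mod 4), so (135/179) = −(179/135).
Reduce top mod 135: now compute (44/135).
Pull out 2^2: since 135 ≡ 7 (mod 8), (2/135) = +1, so (2/135)^2 = +1.
Reciprocity: 11 ≡ 3 and 135 ≡ 3 (mod 4), so (11/135) = −(135/11).
Reduce top mod 11: now compute (3/11).
Reciprocity: 3 ≡ 3 and 11 ≡ 3 (mod 4), so (3/11) = −(11/3).
Reduce top mod 3: now compute (2/3).
Pull out 2: since 3 ≡ 3 (mod 8), (2/3) = -1.
Reached (1/3) = 1. Collecting the sign flips along the way, the symbol is +1.

1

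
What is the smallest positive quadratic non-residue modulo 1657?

(2/1657) = +1, so 2 is a residue.
(3/1657) = +1, so 3 is a residue.
(4/1657) = +1, so 4 is a residue.
(5/1657) = −1, so 5 is the smallest positive non-residue mod 1657.

5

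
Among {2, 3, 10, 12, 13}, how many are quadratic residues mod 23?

4

(2/23) = +1 → QR.
(3/23) = +1 → QR.
(10/23) = -1 → non-residue.
(12/23) = +1 → QR.
(13/23) = +1 → QR.
Total quadratic residues among the 5: 4.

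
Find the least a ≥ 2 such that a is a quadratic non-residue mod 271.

3

(2/271) = +1, so 2 is a residue.
(3/271) = −1, so 3 is the smallest positive non-residue mod 271.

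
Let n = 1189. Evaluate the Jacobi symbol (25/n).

1

Reciprocity: 25 ≡ 1 and 1189 ≡ 1 (mod 4), so (25/1189) = +(1189/25).
Reduce top mod 25: now compute (14/25).
Pull out 2: since 25 ≡ 1 (mod 8), (2/25) = +1.
Reciprocity: 7 ≡ 3 and 25 ≡ 1 (mod 4), so (7/25) = +(25/7).
Reduce top mod 7: now compute (4/7).
Pull out 2^2: since 7 ≡ 7 (mod 8), (2/7) = +1, so (2/7)^2 = +1.
Reached (1/7) = 1. Collecting the sign flips along the way, the symbol is +1.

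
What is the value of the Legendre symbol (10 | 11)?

Pull out 2: since 11 ≡ 3 (mod 8), (2/11) = -1.
Reciprocity: 5 ≡ 1 and 11 ≡ 3 (mod 4), so (5/11) = +(11/5).
Reduce top mod 5: now compute (1/5).
Reached (1/5) = 1. Collecting the sign flips along the way, the symbol is -1.

-1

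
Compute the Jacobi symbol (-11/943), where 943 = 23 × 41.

First reduce: -11 ≡ 932 (mod 943).
Pull out 2^2: since 943 ≡ 7 (mod 8), (2/943) = +1, so (2/943)^2 = +1.
Reciprocity: 233 ≡ 1 and 943 ≡ 3 (mod 4), so (233/943) = +(943/233).
Reduce top mod 233: now compute (11/233).
Reciprocity: 11 ≡ 3 and 233 ≡ 1 (mod 4), so (11/233) = +(233/11).
Reduce top mod 11: now compute (2/11).
Pull out 2: since 11 ≡ 3 (mod 8), (2/11) = -1.
Reached (1/11) = 1. Collecting the sign flips along the way, the symbol is -1.

-1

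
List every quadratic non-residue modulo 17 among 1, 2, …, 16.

Square k = 1,…,8 (k and 17−k give the same square):
1²=1, 2²=4, 3²=9, 4²=16, 5²≡8, 6²≡2, 7²≡15, 8²≡13 (mod 17).
The residues are {1, 2, 4, 8, 9, 13, 15, 16}; the non-residues are the remaining 8 nonzero classes.

3,5,6,7,10,11,12,14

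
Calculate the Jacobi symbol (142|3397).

-1

Pull out 2: since 3397 ≡ 5 (mod 8), (2/3397) = -1.
Reciprocity: 71 ≡ 3 and 3397 ≡ 1 (mod 4), so (71/3397) = +(3397/71).
Reduce top mod 71: now compute (60/71).
Pull out 2^2: since 71 ≡ 7 (mod 8), (2/71) = +1, so (2/71)^2 = +1.
Reciprocity: 15 ≡ 3 and 71 ≡ 3 (mod 4), so (15/71) = −(71/15).
Reduce top mod 15: now compute (11/15).
Reciprocity: 11 ≡ 3 and 15 ≡ 3 (mod 4), so (11/15) = −(15/11).
Reduce top mod 11: now compute (4/11).
Pull out 2^2: since 11 ≡ 3 (mod 8), (2/11) = -1, so (2/11)^2 = +1.
Reached (1/11) = 1. Collecting the sign flips along the way, the symbol is -1.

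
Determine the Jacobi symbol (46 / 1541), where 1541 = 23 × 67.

0

Pull out 2: since 1541 ≡ 5 (mod 8), (2/1541) = -1.
Reciprocity: 23 ≡ 3 and 1541 ≡ 1 (mod 4), so (23/1541) = +(1541/23).
Reduce top mod 23: now compute (0/23).
Top reduces to 0: gcd > 1, so the symbol is 0.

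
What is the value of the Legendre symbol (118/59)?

0

First reduce: 118 ≡ 0 (mod 59).
Top reduces to 0: gcd > 1, so the symbol is 0.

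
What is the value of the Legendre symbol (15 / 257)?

1

Euler's criterion: (15/257) ≡ 15^128 (mod 257).
15^2 ≡ 225 (mod 257)
15^4 ≡ 253 (mod 257)
15^8 ≡ 16 (mod 257)
15^16 ≡ 256 (mod 257)
15^32 ≡ 1 (mod 257)
15^64 ≡ 1 (mod 257)
15^128 ≡ 1 (mod 257)
15^128 = 15^(128) ≡ 1 (mod 257).
Result is 1, so (15/257) = 1.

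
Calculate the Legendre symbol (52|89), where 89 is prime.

Pull out 2^2: since 89 ≡ 1 (mod 8), (2/89) = +1, so (2/89)^2 = +1.
Reciprocity: 13 ≡ 1 and 89 ≡ 1 (mod 4), so (13/89) = +(89/13).
Reduce top mod 13: now compute (11/13).
Reciprocity: 11 ≡ 3 and 13 ≡ 1 (mod 4), so (11/13) = +(13/11).
Reduce top mod 11: now compute (2/11).
Pull out 2: since 11 ≡ 3 (mod 8), (2/11) = -1.
Reached (1/11) = 1. Collecting the sign flips along the way, the symbol is -1.

-1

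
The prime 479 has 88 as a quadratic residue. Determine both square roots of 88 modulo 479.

Since 479 ≡ 3 (mod 4), a square root of 88 is 88^((479+1)/4) = 88^120 mod 479.
Repeated squaring: 88^2≡80, 88^4≡173, 88^8≡231, 88^16≡192, 88^32≡460, 88^64≡361 (mod 479).
88^120 = 88^(64+32+16+8) ≡ 137 (mod 479).
Check: 137² = 18769 ≡ 88 (mod 479). The two roots are 137 and 342.

137, 342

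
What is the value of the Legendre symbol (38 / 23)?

Euler's criterion: (38/23) ≡ 15^11 (mod 23).
15^2 ≡ 18 (mod 23)
15^4 ≡ 2 (mod 23)
15^8 ≡ 4 (mod 23)
15^11 = 15^(8+2+1) ≡ 22 (mod 23).
Result is 22 ≡ −1, so (38/23) = −1.

-1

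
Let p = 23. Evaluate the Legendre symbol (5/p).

Reciprocity: 5 ≡ 1 and 23 ≡ 3 (mod 4), so (5/23) = +(23/5).
Reduce top mod 5: now compute (3/5).
Reciprocity: 3 ≡ 3 and 5 ≡ 1 (mod 4), so (3/5) = +(5/3).
Reduce top mod 3: now compute (2/3).
Pull out 2: since 3 ≡ 3 (mod 8), (2/3) = -1.
Reached (1/3) = 1. Collecting the sign flips along the way, the symbol is -1.

-1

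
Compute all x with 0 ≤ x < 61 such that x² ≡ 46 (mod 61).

61 ≡ 1 (mod 4), so we find a root by search.
Trying successive values, 30² = 900 ≡ 46 (mod 61). The other root is 61 − 30 = 31.

30, 31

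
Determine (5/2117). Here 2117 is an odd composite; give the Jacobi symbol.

-1

Reciprocity: 5 ≡ 1 and 2117 ≡ 1 (mod 4), so (5/2117) = +(2117/5).
Reduce top mod 5: now compute (2/5).
Pull out 2: since 5 ≡ 5 (mod 8), (2/5) = -1.
Reached (1/5) = 1. Collecting the sign flips along the way, the symbol is -1.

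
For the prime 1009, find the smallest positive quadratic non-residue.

(2/1009) = +1, so 2 is a residue.
(3/1009) = +1, so 3 is a residue.
(4/1009) = +1, so 4 is a residue.
(5/1009) = +1, so 5 is a residue.
(6/1009) = +1, so 6 is a residue.
(7/1009) = +1, so 7 is a residue.
(8/1009) = +1, so 8 is a residue.
(9/1009) = +1, so 9 is a residue.
(10/1009) = +1, so 10 is a residue.
(11/1009) = −1, so 11 is the smallest positive non-residue mod 1009.

11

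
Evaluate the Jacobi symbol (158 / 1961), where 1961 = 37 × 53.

Pull out 2: since 1961 ≡ 1 (mod 8), (2/1961) = +1.
Reciprocity: 79 ≡ 3 and 1961 ≡ 1 (mod 4), so (79/1961) = +(1961/79).
Reduce top mod 79: now compute (65/79).
Reciprocity: 65 ≡ 1 and 79 ≡ 3 (mod 4), so (65/79) = +(79/65).
Reduce top mod 65: now compute (14/65).
Pull out 2: since 65 ≡ 1 (mod 8), (2/65) = +1.
Reciprocity: 7 ≡ 3 and 65 ≡ 1 (mod 4), so (7/65) = +(65/7).
Reduce top mod 7: now compute (2/7).
Pull out 2: since 7 ≡ 7 (mod 8), (2/7) = +1.
Reached (1/7) = 1. Collecting the sign flips along the way, the symbol is +1.

1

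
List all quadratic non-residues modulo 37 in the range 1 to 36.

Square k = 1,…,18 (k and 37−k give the same square):
1²=1, 2²=4, 3²=9, 4²=16, 5²=25, 6²=36, 7²≡12, 8²≡27, 9²≡7, 10²≡26, 11²≡10, 12²≡33, 13²≡21, 14²≡11, 15²≡3, 16²≡34, 17²≡30, 18²≡28 (mod 37).
The residues are {1, 3, 4, 7, 9, 10, 11, 12, 16, 21, 25, 26, 27, 28, 30, 33, 34, 36}; the non-residues are the remaining 18 nonzero classes.

2, 5, 6, 8, 13, 14, 15, 17, 18, 19, 20, 22, 23, 24, 29, 31, 32, 35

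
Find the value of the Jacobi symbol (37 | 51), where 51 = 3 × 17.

Reciprocity: 37 ≡ 1 and 51 ≡ 3 (mod 4), so (37/51) = +(51/37).
Reduce top mod 37: now compute (14/37).
Pull out 2: since 37 ≡ 5 (mod 8), (2/37) = -1.
Reciprocity: 7 ≡ 3 and 37 ≡ 1 (mod 4), so (7/37) = +(37/7).
Reduce top mod 7: now compute (2/7).
Pull out 2: since 7 ≡ 7 (mod 8), (2/7) = +1.
Reached (1/7) = 1. Collecting the sign flips along the way, the symbol is -1.

-1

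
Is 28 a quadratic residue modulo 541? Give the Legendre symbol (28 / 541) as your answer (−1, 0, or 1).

Euler's criterion: (28/541) ≡ 28^270 (mod 541).
28^2 ≡ 243 (mod 541)
28^4 ≡ 80 (mod 541)
28^8 ≡ 449 (mod 541)
28^16 ≡ 349 (mod 541)
28^32 ≡ 76 (mod 541)
28^64 ≡ 366 (mod 541)
28^128 ≡ 329 (mod 541)
28^256 ≡ 41 (mod 541)
28^270 = 28^(256+8+4+2) ≡ 1 (mod 541).
Result is 1, so (28/541) = 1.

1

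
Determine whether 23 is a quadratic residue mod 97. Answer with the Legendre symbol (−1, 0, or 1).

Euler's criterion: (23/97) ≡ 23^48 (mod 97).
23^2 ≡ 44 (mod 97)
23^4 ≡ 93 (mod 97)
23^8 ≡ 16 (mod 97)
23^16 ≡ 62 (mod 97)
23^32 ≡ 61 (mod 97)
23^48 = 23^(32+16) ≡ 96 (mod 97).
Result is 96 ≡ −1, so (23/97) = −1.

-1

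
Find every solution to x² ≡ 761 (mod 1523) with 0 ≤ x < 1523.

Since 1523 ≡ 3 (mod 4), a square root of 761 is 761^((1523+1)/4) = 761^381 mod 1523.
Repeated squaring: 761^2≡381, 761^4≡476, 761^8≡1172, 761^16≡1361, 761^32≡353, 761^64≡1246, 761^128≡579, 761^256≡181 (mod 1523).
761^381 = 761^(256+64+32+16+8+4+1) ≡ 781 (mod 1523).
Check: 781² = 609961 ≡ 761 (mod 1523). The two roots are 742 and 781.

742, 781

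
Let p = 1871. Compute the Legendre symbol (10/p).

Pull out 2: since 1871 ≡ 7 (mod 8), (2/1871) = +1.
Reciprocity: 5 ≡ 1 and 1871 ≡ 3 (mod 4), so (5/1871) = +(1871/5).
Reduce top mod 5: now compute (1/5).
Reached (1/5) = 1. Collecting the sign flips along the way, the symbol is +1.

1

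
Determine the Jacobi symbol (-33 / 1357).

1

First reduce: -33 ≡ 1324 (mod 1357).
Pull out 2^2: since 1357 ≡ 5 (mod 8), (2/1357) = -1, so (2/1357)^2 = +1.
Reciprocity: 331 ≡ 3 and 1357 ≡ 1 (mod 4), so (331/1357) = +(1357/331).
Reduce top mod 331: now compute (33/331).
Reciprocity: 33 ≡ 1 and 331 ≡ 3 (mod 4), so (33/331) = +(331/33).
Reduce top mod 33: now compute (1/33).
Reached (1/33) = 1. Collecting the sign flips along the way, the symbol is +1.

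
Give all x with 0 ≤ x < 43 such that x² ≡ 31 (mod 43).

17, 26

Since 43 ≡ 3 (mod 4), a square root of 31 is 31^((43+1)/4) = 31^11 mod 43.
Repeated squaring: 31^2≡15, 31^4≡10, 31^8≡14 (mod 43).
31^11 = 31^(8+2+1) ≡ 17 (mod 43).
Check: 17² = 289 ≡ 31 (mod 43). The two roots are 17 and 26.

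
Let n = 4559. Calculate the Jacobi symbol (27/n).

1

Reciprocity: 27 ≡ 3 and 4559 ≡ 3 (mod 4), so (27/4559) = −(4559/27).
Reduce top mod 27: now compute (23/27).
Reciprocity: 23 ≡ 3 and 27 ≡ 3 (mod 4), so (23/27) = −(27/23).
Reduce top mod 23: now compute (4/23).
Pull out 2^2: since 23 ≡ 7 (mod 8), (2/23) = +1, so (2/23)^2 = +1.
Reached (1/23) = 1. Collecting the sign flips along the way, the symbol is +1.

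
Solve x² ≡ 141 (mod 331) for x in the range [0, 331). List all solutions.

Since 331 ≡ 3 (mod 4), a square root of 141 is 141^((331+1)/4) = 141^83 mod 331.
Repeated squaring: 141^2≡21, 141^4≡110, 141^8≡184, 141^16≡94, 141^32≡230, 141^64≡271 (mod 331).
141^83 = 141^(64+16+2+1) ≡ 234 (mod 331).
Check: 234² = 54756 ≡ 141 (mod 331). The two roots are 97 and 234.

97, 234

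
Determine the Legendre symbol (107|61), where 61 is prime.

1

First reduce: 107 ≡ 46 (mod 61).
Pull out 2: since 61 ≡ 5 (mod 8), (2/61) = -1.
Reciprocity: 23 ≡ 3 and 61 ≡ 1 (mod 4), so (23/61) = +(61/23).
Reduce top mod 23: now compute (15/23).
Reciprocity: 15 ≡ 3 and 23 ≡ 3 (mod 4), so (15/23) = −(23/15).
Reduce top mod 15: now compute (8/15).
Pull out 2^3: since 15 ≡ 7 (mod 8), (2/15) = +1, so (2/15)^3 = +1.
Reached (1/15) = 1. Collecting the sign flips along the way, the symbol is +1.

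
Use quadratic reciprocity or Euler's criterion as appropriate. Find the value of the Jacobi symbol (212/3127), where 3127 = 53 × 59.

Pull out 2^2: since 3127 ≡ 7 (mod 8), (2/3127) = +1, so (2/3127)^2 = +1.
Reciprocity: 53 ≡ 1 and 3127 ≡ 3 (mod 4), so (53/3127) = +(3127/53).
Reduce top mod 53: now compute (0/53).
Top reduces to 0: gcd > 1, so the symbol is 0.

0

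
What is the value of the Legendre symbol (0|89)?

0

Top reduces to 0: gcd > 1, so the symbol is 0.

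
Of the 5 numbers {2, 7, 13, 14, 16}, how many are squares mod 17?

3

(2/17) = +1 → QR.
(7/17) = -1 → non-residue.
(13/17) = +1 → QR.
(14/17) = -1 → non-residue.
(16/17) = +1 → QR.
Total quadratic residues among the 5: 3.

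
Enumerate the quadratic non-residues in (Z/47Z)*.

5, 10, 11, 13, 15, 19, 20, 22, 23, 26, 29, 30, 31, 33, 35, 38, 39, 40, 41, 43, 44, 45, 46

Square k = 1,…,23 (k and 47−k give the same square):
1²=1, 2²=4, 3²=9, 4²=16, 5²=25, 6²=36, 7²≡2, 8²≡17, 9²≡34, 10²≡6, 11²≡27, 12²≡3, 13²≡28, 14²≡8, 15²≡37, 16²≡21, 17²≡7, 18²≡42, 19²≡32, 20²≡24, 21²≡18, 22²≡14, 23²≡12 (mod 47).
The residues are {1, 2, 3, 4, 6, 7, 8, 9, 12, 14, 16, 17, 18, 21, 24, 25, 27, 28, 32, 34, 36, 37, 42}; the non-residues are the remaining 23 nonzero classes.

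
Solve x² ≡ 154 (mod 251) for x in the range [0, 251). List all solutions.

Since 251 ≡ 3 (mod 4), a square root of 154 is 154^((251+1)/4) = 154^63 mod 251.
Repeated squaring: 154^2≡122, 154^4≡75, 154^8≡103, 154^16≡67, 154^32≡222 (mod 251).
154^63 = 154^(32+16+8+4+2+1) ≡ 144 (mod 251).
Check: 144² = 20736 ≡ 154 (mod 251). The two roots are 107 and 144.

107, 144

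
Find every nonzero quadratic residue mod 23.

1 2 3 4 6 8 9 12 13 16 18

Square k = 1,…,11 (k and 23−k give the same square):
1²=1, 2²=4, 3²=9, 4²=16, 5²≡2, 6²≡13, 7²≡3, 8²≡18, 9²≡12, 10²≡8, 11²≡6 (mod 23).
So the quadratic residues mod 23 are {1, 2, 3, 4, 6, 8, 9, 12, 13, 16, 18}.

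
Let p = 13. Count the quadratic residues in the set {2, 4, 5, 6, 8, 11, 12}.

2

(2/13) = -1 → non-residue.
(4/13) = +1 → QR.
(5/13) = -1 → non-residue.
(6/13) = -1 → non-residue.
(8/13) = -1 → non-residue.
(11/13) = -1 → non-residue.
(12/13) = +1 → QR.
Total quadratic residues among the 7: 2.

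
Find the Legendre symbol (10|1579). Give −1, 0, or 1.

-1

Pull out 2: since 1579 ≡ 3 (mod 8), (2/1579) = -1.
Reciprocity: 5 ≡ 1 and 1579 ≡ 3 (mod 4), so (5/1579) = +(1579/5).
Reduce top mod 5: now compute (4/5).
Pull out 2^2: since 5 ≡ 5 (mod 8), (2/5) = -1, so (2/5)^2 = +1.
Reached (1/5) = 1. Collecting the sign flips along the way, the symbol is -1.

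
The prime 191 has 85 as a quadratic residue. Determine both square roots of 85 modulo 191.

64, 127

Since 191 ≡ 3 (mod 4), a square root of 85 is 85^((191+1)/4) = 85^48 mod 191.
Repeated squaring: 85^2≡158, 85^4≡134, 85^8≡2, 85^16≡4, 85^32≡16 (mod 191).
85^48 = 85^(32+16) ≡ 64 (mod 191).
Check: 64² = 4096 ≡ 85 (mod 191). The two roots are 64 and 127.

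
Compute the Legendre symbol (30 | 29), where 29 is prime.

1

Euler's criterion: (30/29) ≡ 1^14 (mod 29).
1^2 ≡ 1 (mod 29)
1^4 ≡ 1 (mod 29)
1^8 ≡ 1 (mod 29)
1^14 = 1^(8+4+2) ≡ 1 (mod 29).
Result is 1, so (30/29) = 1.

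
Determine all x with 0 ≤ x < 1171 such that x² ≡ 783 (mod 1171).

Since 1171 ≡ 3 (mod 4), a square root of 783 is 783^((1171+1)/4) = 783^293 mod 1171.
Repeated squaring: 783^2≡656, 783^4≡579, 783^8≡335, 783^16≡980, 783^32≡180, 783^64≡783, 783^128≡656, 783^256≡579 (mod 1171).
783^293 = 783^(256+32+4+1) ≡ 180 (mod 1171).
Check: 180² = 32400 ≡ 783 (mod 1171). The two roots are 180 and 991.

180, 991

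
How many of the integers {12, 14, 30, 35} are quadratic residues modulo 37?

2

(12/37) = +1 → QR.
(14/37) = -1 → non-residue.
(30/37) = +1 → QR.
(35/37) = -1 → non-residue.
Total quadratic residues among the 4: 2.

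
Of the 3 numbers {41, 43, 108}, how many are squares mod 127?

(41/127) = +1 → QR.
(43/127) = -1 → non-residue.
(108/127) = -1 → non-residue.
Total quadratic residues among the 3: 1.

1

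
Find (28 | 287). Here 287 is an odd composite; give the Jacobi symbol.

0

Pull out 2^2: since 287 ≡ 7 (mod 8), (2/287) = +1, so (2/287)^2 = +1.
Reciprocity: 7 ≡ 3 and 287 ≡ 3 (mod 4), so (7/287) = −(287/7).
Reduce top mod 7: now compute (0/7).
Top reduces to 0: gcd > 1, so the symbol is 0.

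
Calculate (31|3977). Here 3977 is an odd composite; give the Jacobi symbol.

1

Reciprocity: 31 ≡ 3 and 3977 ≡ 1 (mod 4), so (31/3977) = +(3977/31).
Reduce top mod 31: now compute (9/31).
Reciprocity: 9 ≡ 1 and 31 ≡ 3 (mod 4), so (9/31) = +(31/9).
Reduce top mod 9: now compute (4/9).
Pull out 2^2: since 9 ≡ 1 (mod 8), (2/9) = +1, so (2/9)^2 = +1.
Reached (1/9) = 1. Collecting the sign flips along the way, the symbol is +1.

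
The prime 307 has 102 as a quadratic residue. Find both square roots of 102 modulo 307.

Since 307 ≡ 3 (mod 4), a square root of 102 is 102^((307+1)/4) = 102^77 mod 307.
Repeated squaring: 102^2≡273, 102^4≡235, 102^8≡272, 102^16≡304, 102^32≡9, 102^64≡81 (mod 307).
102^77 = 102^(64+8+4+1) ≡ 114 (mod 307).
Check: 114² = 12996 ≡ 102 (mod 307). The two roots are 114 and 193.

114, 193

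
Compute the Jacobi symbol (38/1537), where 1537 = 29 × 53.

1

Pull out 2: since 1537 ≡ 1 (mod 8), (2/1537) = +1.
Reciprocity: 19 ≡ 3 and 1537 ≡ 1 (mod 4), so (19/1537) = +(1537/19).
Reduce top mod 19: now compute (17/19).
Reciprocity: 17 ≡ 1 and 19 ≡ 3 (mod 4), so (17/19) = +(19/17).
Reduce top mod 17: now compute (2/17).
Pull out 2: since 17 ≡ 1 (mod 8), (2/17) = +1.
Reached (1/17) = 1. Collecting the sign flips along the way, the symbol is +1.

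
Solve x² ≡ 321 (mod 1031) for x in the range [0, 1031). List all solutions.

Since 1031 ≡ 3 (mod 4), a square root of 321 is 321^((1031+1)/4) = 321^258 mod 1031.
Repeated squaring: 321^2≡972, 321^4≡388, 321^8≡18, 321^16≡324, 321^32≡845, 321^64≡573, 321^128≡471, 321^256≡176 (mod 1031).
321^258 = 321^(256+2) ≡ 957 (mod 1031).
Check: 957² = 915849 ≡ 321 (mod 1031). The two roots are 74 and 957.

74, 957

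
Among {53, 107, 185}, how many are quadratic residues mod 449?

(53/449) = +1 → QR.
(107/449) = -1 → non-residue.
(185/449) = -1 → non-residue.
Total quadratic residues among the 3: 1.

1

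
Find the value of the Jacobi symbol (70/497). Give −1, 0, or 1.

Pull out 2: since 497 ≡ 1 (mod 8), (2/497) = +1.
Reciprocity: 35 ≡ 3 and 497 ≡ 1 (mod 4), so (35/497) = +(497/35).
Reduce top mod 35: now compute (7/35).
Reciprocity: 7 ≡ 3 and 35 ≡ 3 (mod 4), so (7/35) = −(35/7).
Reduce top mod 7: now compute (0/7).
Top reduces to 0: gcd > 1, so the symbol is 0.

0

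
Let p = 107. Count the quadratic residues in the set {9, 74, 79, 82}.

(9/107) = +1 → QR.
(74/107) = -1 → non-residue.
(79/107) = +1 → QR.
(82/107) = -1 → non-residue.
Total quadratic residues among the 4: 2.

2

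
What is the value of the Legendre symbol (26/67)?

1

Pull out 2: since 67 ≡ 3 (mod 8), (2/67) = -1.
Reciprocity: 13 ≡ 1 and 67 ≡ 3 (mod 4), so (13/67) = +(67/13).
Reduce top mod 13: now compute (2/13).
Pull out 2: since 13 ≡ 5 (mod 8), (2/13) = -1.
Reached (1/13) = 1. Collecting the sign flips along the way, the symbol is +1.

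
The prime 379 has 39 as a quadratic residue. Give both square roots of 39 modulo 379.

163, 216

Since 379 ≡ 3 (mod 4), a square root of 39 is 39^((379+1)/4) = 39^95 mod 379.
Repeated squaring: 39^2≡5, 39^4≡25, 39^8≡246, 39^16≡255, 39^32≡216, 39^64≡39 (mod 379).
39^95 = 39^(64+16+8+4+2+1) ≡ 216 (mod 379).
Check: 216² = 46656 ≡ 39 (mod 379). The two roots are 163 and 216.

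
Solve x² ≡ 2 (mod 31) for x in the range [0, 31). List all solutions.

8, 23

Since 31 ≡ 3 (mod 4), a square root of 2 is 2^((31+1)/4) = 2^8 mod 31.
Repeated squaring: 2^2≡4, 2^4≡16, 2^8≡8 (mod 31).
2^8 = 2^(8) ≡ 8 (mod 31).
Check: 8² = 64 ≡ 2 (mod 31). The two roots are 8 and 23.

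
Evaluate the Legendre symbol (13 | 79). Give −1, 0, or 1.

Reciprocity: 13 ≡ 1 and 79 ≡ 3 (mod 4), so (13/79) = +(79/13).
Reduce top mod 13: now compute (1/13).
Reached (1/13) = 1. Collecting the sign flips along the way, the symbol is +1.

1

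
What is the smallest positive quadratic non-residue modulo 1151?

13

(2/1151) = +1, so 2 is a residue.
(3/1151) = +1, so 3 is a residue.
(4/1151) = +1, so 4 is a residue.
(5/1151) = +1, so 5 is a residue.
(6/1151) = +1, so 6 is a residue.
(7/1151) = +1, so 7 is a residue.
(8/1151) = +1, so 8 is a residue.
(9/1151) = +1, so 9 is a residue.
(10/1151) = +1, so 10 is a residue.
(11/1151) = +1, so 11 is a residue.
(12/1151) = +1, so 12 is a residue.
(13/1151) = −1, so 13 is the smallest positive non-residue mod 1151.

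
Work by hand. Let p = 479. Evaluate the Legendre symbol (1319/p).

1

First reduce: 1319 ≡ 361 (mod 479).
Reciprocity: 361 ≡ 1 and 479 ≡ 3 (mod 4), so (361/479) = +(479/361).
Reduce top mod 361: now compute (118/361).
Pull out 2: since 361 ≡ 1 (mod 8), (2/361) = +1.
Reciprocity: 59 ≡ 3 and 361 ≡ 1 (mod 4), so (59/361) = +(361/59).
Reduce top mod 59: now compute (7/59).
Reciprocity: 7 ≡ 3 and 59 ≡ 3 (mod 4), so (7/59) = −(59/7).
Reduce top mod 7: now compute (3/7).
Reciprocity: 3 ≡ 3 and 7 ≡ 3 (mod 4), so (3/7) = −(7/3).
Reduce top mod 3: now compute (1/3).
Reached (1/3) = 1. Collecting the sign flips along the way, the symbol is +1.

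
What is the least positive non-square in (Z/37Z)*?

2

(2/37) = −1, so 2 is the smallest positive non-residue mod 37.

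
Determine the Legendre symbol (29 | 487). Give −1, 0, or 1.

Reciprocity: 29 ≡ 1 and 487 ≡ 3 (mod 4), so (29/487) = +(487/29).
Reduce top mod 29: now compute (23/29).
Reciprocity: 23 ≡ 3 and 29 ≡ 1 (mod 4), so (23/29) = +(29/23).
Reduce top mod 23: now compute (6/23).
Pull out 2: since 23 ≡ 7 (mod 8), (2/23) = +1.
Reciprocity: 3 ≡ 3 and 23 ≡ 3 (mod 4), so (3/23) = −(23/3).
Reduce top mod 3: now compute (2/3).
Pull out 2: since 3 ≡ 3 (mod 8), (2/3) = -1.
Reached (1/3) = 1. Collecting the sign flips along the way, the symbol is +1.

1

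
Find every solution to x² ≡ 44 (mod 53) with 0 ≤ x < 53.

53 ≡ 1 (mod 4), so we find a root by search.
Trying successive values, 16² = 256 ≡ 44 (mod 53). The other root is 53 − 16 = 37.

16, 37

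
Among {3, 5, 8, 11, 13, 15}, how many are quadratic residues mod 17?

(3/17) = -1 → non-residue.
(5/17) = -1 → non-residue.
(8/17) = +1 → QR.
(11/17) = -1 → non-residue.
(13/17) = +1 → QR.
(15/17) = +1 → QR.
Total quadratic residues among the 6: 3.

3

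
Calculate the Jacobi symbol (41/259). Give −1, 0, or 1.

-1

Reciprocity: 41 ≡ 1 and 259 ≡ 3 (mod 4), so (41/259) = +(259/41).
Reduce top mod 41: now compute (13/41).
Reciprocity: 13 ≡ 1 and 41 ≡ 1 (mod 4), so (13/41) = +(41/13).
Reduce top mod 13: now compute (2/13).
Pull out 2: since 13 ≡ 5 (mod 8), (2/13) = -1.
Reached (1/13) = 1. Collecting the sign flips along the way, the symbol is -1.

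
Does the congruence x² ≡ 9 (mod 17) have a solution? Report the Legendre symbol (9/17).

1

Reciprocity: 9 ≡ 1 and 17 ≡ 1 (mod 4), so (9/17) = +(17/9).
Reduce top mod 9: now compute (8/9).
Pull out 2^3: since 9 ≡ 1 (mod 8), (2/9) = +1, so (2/9)^3 = +1.
Reached (1/9) = 1. Collecting the sign flips along the way, the symbol is +1.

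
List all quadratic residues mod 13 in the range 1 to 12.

1, 3, 4, 9, 10, 12

Square k = 1,…,6 (k and 13−k give the same square):
1²=1, 2²=4, 3²=9, 4²≡3, 5²≡12, 6²≡10 (mod 13).
So the quadratic residues mod 13 are {1, 3, 4, 9, 10, 12}.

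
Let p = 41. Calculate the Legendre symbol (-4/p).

1

First reduce: -4 ≡ 37 (mod 41).
Reciprocity: 37 ≡ 1 and 41 ≡ 1 (mod 4), so (37/41) = +(41/37).
Reduce top mod 37: now compute (4/37).
Pull out 2^2: since 37 ≡ 5 (mod 8), (2/37) = -1, so (2/37)^2 = +1.
Reached (1/37) = 1. Collecting the sign flips along the way, the symbol is +1.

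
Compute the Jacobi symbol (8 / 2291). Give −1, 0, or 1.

-1

Pull out 2^3: since 2291 ≡ 3 (mod 8), (2/2291) = -1, so (2/2291)^3 = -1.
Reached (1/2291) = 1. Collecting the sign flips along the way, the symbol is -1.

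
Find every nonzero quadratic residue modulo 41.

1,2,4,5,8,9,10,16,18,20,21,23,25,31,32,33,36,37,39,40

Square k = 1,…,20 (k and 41−k give the same square):
1²=1, 2²=4, 3²=9, 4²=16, 5²=25, 6²=36, 7²≡8, 8²≡23, 9²≡40, 10²≡18, 11²≡39, 12²≡21, 13²≡5, 14²≡32, 15²≡20, 16²≡10, 17²≡2, 18²≡37, 19²≡33, 20²≡31 (mod 41).
So the quadratic residues mod 41 are {1, 2, 4, 5, 8, 9, 10, 16, 18, 20, 21, 23, 25, 31, 32, 33, 36, 37, 39, 40}.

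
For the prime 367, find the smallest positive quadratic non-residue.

(2/367) = +1, so 2 is a residue.
(3/367) = −1, so 3 is the smallest positive non-residue mod 367.

3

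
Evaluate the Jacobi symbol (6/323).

Pull out 2: since 323 ≡ 3 (mod 8), (2/323) = -1.
Reciprocity: 3 ≡ 3 and 323 ≡ 3 (mod 4), so (3/323) = −(323/3).
Reduce top mod 3: now compute (2/3).
Pull out 2: since 3 ≡ 3 (mod 8), (2/3) = -1.
Reached (1/3) = 1. Collecting the sign flips along the way, the symbol is -1.

-1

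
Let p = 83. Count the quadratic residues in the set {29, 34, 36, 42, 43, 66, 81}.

(29/83) = +1 → QR.
(34/83) = -1 → non-residue.
(36/83) = +1 → QR.
(42/83) = -1 → non-residue.
(43/83) = -1 → non-residue.
(66/83) = -1 → non-residue.
(81/83) = +1 → QR.
Total quadratic residues among the 7: 3.

3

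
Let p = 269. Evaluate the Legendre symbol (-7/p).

Euler's criterion: (-7/269) ≡ 262^134 (mod 269).
262^2 ≡ 49 (mod 269)
262^4 ≡ 249 (mod 269)
262^8 ≡ 131 (mod 269)
262^16 ≡ 214 (mod 269)
262^32 ≡ 66 (mod 269)
262^64 ≡ 52 (mod 269)
262^128 ≡ 14 (mod 269)
262^134 = 262^(128+4+2) ≡ 268 (mod 269).
Result is 268 ≡ −1, so (-7/269) = −1.

-1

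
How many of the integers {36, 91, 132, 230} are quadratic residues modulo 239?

3

(36/239) = +1 → QR.
(91/239) = +1 → QR.
(132/239) = +1 → QR.
(230/239) = -1 → non-residue.
Total quadratic residues among the 4: 3.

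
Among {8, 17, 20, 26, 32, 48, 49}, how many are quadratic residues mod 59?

5

(8/59) = -1 → non-residue.
(17/59) = +1 → QR.
(20/59) = +1 → QR.
(26/59) = +1 → QR.
(32/59) = -1 → non-residue.
(48/59) = +1 → QR.
(49/59) = +1 → QR.
Total quadratic residues among the 7: 5.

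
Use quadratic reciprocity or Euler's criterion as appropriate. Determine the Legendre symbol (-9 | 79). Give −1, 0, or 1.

First reduce: -9 ≡ 70 (mod 79).
Pull out 2: since 79 ≡ 7 (mod 8), (2/79) = +1.
Reciprocity: 35 ≡ 3 and 79 ≡ 3 (mod 4), so (35/79) = −(79/35).
Reduce top mod 35: now compute (9/35).
Reciprocity: 9 ≡ 1 and 35 ≡ 3 (mod 4), so (9/35) = +(35/9).
Reduce top mod 9: now compute (8/9).
Pull out 2^3: since 9 ≡ 1 (mod 8), (2/9) = +1, so (2/9)^3 = +1.
Reached (1/9) = 1. Collecting the sign flips along the way, the symbol is -1.

-1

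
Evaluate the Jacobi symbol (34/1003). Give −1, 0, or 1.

0

Pull out 2: since 1003 ≡ 3 (mod 8), (2/1003) = -1.
Reciprocity: 17 ≡ 1 and 1003 ≡ 3 (mod 4), so (17/1003) = +(1003/17).
Reduce top mod 17: now compute (0/17).
Top reduces to 0: gcd > 1, so the symbol is 0.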